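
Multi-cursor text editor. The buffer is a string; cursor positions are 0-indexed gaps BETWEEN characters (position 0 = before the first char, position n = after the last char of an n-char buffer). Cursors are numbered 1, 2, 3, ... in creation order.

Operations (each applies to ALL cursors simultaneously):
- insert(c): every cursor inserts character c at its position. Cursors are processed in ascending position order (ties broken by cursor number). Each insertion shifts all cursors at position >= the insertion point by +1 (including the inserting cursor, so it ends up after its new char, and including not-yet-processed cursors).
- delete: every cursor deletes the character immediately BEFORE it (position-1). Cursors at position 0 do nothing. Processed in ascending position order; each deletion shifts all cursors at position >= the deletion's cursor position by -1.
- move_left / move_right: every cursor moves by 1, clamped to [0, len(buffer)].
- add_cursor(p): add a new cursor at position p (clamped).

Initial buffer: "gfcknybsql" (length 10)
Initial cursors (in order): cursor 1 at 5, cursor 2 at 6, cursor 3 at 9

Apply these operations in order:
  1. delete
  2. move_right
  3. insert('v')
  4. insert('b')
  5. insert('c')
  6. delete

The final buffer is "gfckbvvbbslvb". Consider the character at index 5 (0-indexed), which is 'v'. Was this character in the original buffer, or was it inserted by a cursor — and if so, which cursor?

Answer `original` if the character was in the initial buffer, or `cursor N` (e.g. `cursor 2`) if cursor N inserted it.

Answer: cursor 1

Derivation:
After op 1 (delete): buffer="gfckbsl" (len 7), cursors c1@4 c2@4 c3@6, authorship .......
After op 2 (move_right): buffer="gfckbsl" (len 7), cursors c1@5 c2@5 c3@7, authorship .......
After op 3 (insert('v')): buffer="gfckbvvslv" (len 10), cursors c1@7 c2@7 c3@10, authorship .....12..3
After op 4 (insert('b')): buffer="gfckbvvbbslvb" (len 13), cursors c1@9 c2@9 c3@13, authorship .....1212..33
After op 5 (insert('c')): buffer="gfckbvvbbccslvbc" (len 16), cursors c1@11 c2@11 c3@16, authorship .....121212..333
After op 6 (delete): buffer="gfckbvvbbslvb" (len 13), cursors c1@9 c2@9 c3@13, authorship .....1212..33
Authorship (.=original, N=cursor N): . . . . . 1 2 1 2 . . 3 3
Index 5: author = 1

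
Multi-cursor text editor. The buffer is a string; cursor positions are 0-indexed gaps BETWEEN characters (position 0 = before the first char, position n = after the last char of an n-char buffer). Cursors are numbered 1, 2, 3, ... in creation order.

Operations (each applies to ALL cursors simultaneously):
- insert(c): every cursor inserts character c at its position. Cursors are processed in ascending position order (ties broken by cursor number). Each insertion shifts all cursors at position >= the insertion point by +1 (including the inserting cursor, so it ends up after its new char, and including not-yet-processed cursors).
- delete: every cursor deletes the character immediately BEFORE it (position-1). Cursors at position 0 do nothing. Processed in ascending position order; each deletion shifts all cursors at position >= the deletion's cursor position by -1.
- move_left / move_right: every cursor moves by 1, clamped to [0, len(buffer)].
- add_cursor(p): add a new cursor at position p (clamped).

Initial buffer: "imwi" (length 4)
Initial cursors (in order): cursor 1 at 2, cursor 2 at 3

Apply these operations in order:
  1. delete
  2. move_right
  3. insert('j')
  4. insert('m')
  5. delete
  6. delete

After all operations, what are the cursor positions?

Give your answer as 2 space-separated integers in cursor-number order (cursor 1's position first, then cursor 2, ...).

Answer: 2 2

Derivation:
After op 1 (delete): buffer="ii" (len 2), cursors c1@1 c2@1, authorship ..
After op 2 (move_right): buffer="ii" (len 2), cursors c1@2 c2@2, authorship ..
After op 3 (insert('j')): buffer="iijj" (len 4), cursors c1@4 c2@4, authorship ..12
After op 4 (insert('m')): buffer="iijjmm" (len 6), cursors c1@6 c2@6, authorship ..1212
After op 5 (delete): buffer="iijj" (len 4), cursors c1@4 c2@4, authorship ..12
After op 6 (delete): buffer="ii" (len 2), cursors c1@2 c2@2, authorship ..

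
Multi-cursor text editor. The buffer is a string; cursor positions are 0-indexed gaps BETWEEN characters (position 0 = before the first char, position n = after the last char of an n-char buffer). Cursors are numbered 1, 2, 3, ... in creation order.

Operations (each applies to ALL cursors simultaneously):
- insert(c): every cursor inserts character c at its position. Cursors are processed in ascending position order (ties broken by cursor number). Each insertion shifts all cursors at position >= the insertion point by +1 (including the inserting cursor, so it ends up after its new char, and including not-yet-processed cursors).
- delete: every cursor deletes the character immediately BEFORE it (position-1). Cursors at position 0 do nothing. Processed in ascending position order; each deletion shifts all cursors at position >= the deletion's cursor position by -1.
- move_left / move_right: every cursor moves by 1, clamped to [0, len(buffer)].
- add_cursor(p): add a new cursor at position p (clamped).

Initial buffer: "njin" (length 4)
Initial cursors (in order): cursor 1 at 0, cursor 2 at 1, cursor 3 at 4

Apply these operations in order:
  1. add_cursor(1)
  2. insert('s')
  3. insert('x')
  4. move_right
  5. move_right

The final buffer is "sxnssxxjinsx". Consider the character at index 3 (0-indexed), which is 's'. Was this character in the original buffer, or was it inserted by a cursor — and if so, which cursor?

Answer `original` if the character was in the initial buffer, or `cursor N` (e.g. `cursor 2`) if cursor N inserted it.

After op 1 (add_cursor(1)): buffer="njin" (len 4), cursors c1@0 c2@1 c4@1 c3@4, authorship ....
After op 2 (insert('s')): buffer="snssjins" (len 8), cursors c1@1 c2@4 c4@4 c3@8, authorship 1.24...3
After op 3 (insert('x')): buffer="sxnssxxjinsx" (len 12), cursors c1@2 c2@7 c4@7 c3@12, authorship 11.2424...33
After op 4 (move_right): buffer="sxnssxxjinsx" (len 12), cursors c1@3 c2@8 c4@8 c3@12, authorship 11.2424...33
After op 5 (move_right): buffer="sxnssxxjinsx" (len 12), cursors c1@4 c2@9 c4@9 c3@12, authorship 11.2424...33
Authorship (.=original, N=cursor N): 1 1 . 2 4 2 4 . . . 3 3
Index 3: author = 2

Answer: cursor 2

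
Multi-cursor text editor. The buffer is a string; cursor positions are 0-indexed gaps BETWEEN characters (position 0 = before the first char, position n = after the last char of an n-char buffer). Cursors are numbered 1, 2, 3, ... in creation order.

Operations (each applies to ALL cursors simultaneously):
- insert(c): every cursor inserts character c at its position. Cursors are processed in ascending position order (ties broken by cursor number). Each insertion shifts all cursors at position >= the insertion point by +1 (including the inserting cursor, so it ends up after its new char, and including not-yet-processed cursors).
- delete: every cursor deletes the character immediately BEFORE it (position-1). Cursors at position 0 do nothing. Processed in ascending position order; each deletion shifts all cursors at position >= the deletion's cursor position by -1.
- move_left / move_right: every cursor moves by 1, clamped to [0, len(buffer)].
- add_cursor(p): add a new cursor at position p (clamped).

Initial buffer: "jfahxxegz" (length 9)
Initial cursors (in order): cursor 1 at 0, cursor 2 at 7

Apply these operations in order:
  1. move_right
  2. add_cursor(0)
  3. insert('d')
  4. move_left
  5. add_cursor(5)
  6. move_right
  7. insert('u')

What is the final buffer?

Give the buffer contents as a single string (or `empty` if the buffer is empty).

Answer: dujdufahuxxegduz

Derivation:
After op 1 (move_right): buffer="jfahxxegz" (len 9), cursors c1@1 c2@8, authorship .........
After op 2 (add_cursor(0)): buffer="jfahxxegz" (len 9), cursors c3@0 c1@1 c2@8, authorship .........
After op 3 (insert('d')): buffer="djdfahxxegdz" (len 12), cursors c3@1 c1@3 c2@11, authorship 3.1.......2.
After op 4 (move_left): buffer="djdfahxxegdz" (len 12), cursors c3@0 c1@2 c2@10, authorship 3.1.......2.
After op 5 (add_cursor(5)): buffer="djdfahxxegdz" (len 12), cursors c3@0 c1@2 c4@5 c2@10, authorship 3.1.......2.
After op 6 (move_right): buffer="djdfahxxegdz" (len 12), cursors c3@1 c1@3 c4@6 c2@11, authorship 3.1.......2.
After op 7 (insert('u')): buffer="dujdufahuxxegduz" (len 16), cursors c3@2 c1@5 c4@9 c2@15, authorship 33.11...4....22.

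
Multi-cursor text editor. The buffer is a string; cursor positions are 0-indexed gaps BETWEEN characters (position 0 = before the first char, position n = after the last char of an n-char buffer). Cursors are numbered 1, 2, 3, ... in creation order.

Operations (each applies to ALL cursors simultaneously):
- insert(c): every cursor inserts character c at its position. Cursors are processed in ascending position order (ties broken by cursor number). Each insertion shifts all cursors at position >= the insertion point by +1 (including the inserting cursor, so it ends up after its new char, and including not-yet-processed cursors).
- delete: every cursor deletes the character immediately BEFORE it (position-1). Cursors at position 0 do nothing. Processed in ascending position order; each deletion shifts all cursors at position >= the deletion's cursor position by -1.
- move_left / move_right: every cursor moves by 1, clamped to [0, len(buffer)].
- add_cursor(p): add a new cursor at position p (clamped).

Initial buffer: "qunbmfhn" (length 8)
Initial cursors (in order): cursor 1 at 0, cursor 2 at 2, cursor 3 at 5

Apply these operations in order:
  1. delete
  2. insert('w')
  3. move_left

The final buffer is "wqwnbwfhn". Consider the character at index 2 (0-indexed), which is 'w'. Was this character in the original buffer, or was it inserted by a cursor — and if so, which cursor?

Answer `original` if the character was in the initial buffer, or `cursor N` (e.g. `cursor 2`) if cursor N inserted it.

Answer: cursor 2

Derivation:
After op 1 (delete): buffer="qnbfhn" (len 6), cursors c1@0 c2@1 c3@3, authorship ......
After op 2 (insert('w')): buffer="wqwnbwfhn" (len 9), cursors c1@1 c2@3 c3@6, authorship 1.2..3...
After op 3 (move_left): buffer="wqwnbwfhn" (len 9), cursors c1@0 c2@2 c3@5, authorship 1.2..3...
Authorship (.=original, N=cursor N): 1 . 2 . . 3 . . .
Index 2: author = 2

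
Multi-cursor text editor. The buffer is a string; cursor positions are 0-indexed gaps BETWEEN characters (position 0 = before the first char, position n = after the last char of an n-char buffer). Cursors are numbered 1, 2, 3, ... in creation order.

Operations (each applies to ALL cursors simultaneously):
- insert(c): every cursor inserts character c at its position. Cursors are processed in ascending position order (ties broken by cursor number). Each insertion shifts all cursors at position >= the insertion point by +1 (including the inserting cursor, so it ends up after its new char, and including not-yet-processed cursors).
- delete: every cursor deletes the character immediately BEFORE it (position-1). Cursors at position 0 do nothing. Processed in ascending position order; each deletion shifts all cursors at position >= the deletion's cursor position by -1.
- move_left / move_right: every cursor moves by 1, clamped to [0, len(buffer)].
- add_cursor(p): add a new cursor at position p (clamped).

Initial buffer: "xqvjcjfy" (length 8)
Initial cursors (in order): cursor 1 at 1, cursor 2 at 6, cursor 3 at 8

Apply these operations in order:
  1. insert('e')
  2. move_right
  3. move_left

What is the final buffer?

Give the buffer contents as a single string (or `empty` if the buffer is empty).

Answer: xeqvjcjefye

Derivation:
After op 1 (insert('e')): buffer="xeqvjcjefye" (len 11), cursors c1@2 c2@8 c3@11, authorship .1.....2..3
After op 2 (move_right): buffer="xeqvjcjefye" (len 11), cursors c1@3 c2@9 c3@11, authorship .1.....2..3
After op 3 (move_left): buffer="xeqvjcjefye" (len 11), cursors c1@2 c2@8 c3@10, authorship .1.....2..3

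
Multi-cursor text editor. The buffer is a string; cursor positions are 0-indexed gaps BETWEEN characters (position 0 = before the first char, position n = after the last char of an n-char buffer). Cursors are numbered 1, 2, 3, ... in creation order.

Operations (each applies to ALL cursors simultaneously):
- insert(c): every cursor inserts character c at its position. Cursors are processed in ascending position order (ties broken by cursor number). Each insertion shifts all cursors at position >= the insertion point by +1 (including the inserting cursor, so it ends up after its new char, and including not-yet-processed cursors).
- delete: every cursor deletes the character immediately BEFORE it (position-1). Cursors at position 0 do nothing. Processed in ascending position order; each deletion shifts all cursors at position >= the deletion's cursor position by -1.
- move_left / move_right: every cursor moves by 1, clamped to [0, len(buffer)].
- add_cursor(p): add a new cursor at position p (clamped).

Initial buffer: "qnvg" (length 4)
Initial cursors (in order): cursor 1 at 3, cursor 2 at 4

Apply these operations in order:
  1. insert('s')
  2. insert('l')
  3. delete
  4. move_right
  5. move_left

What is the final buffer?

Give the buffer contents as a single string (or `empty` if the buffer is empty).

Answer: qnvsgs

Derivation:
After op 1 (insert('s')): buffer="qnvsgs" (len 6), cursors c1@4 c2@6, authorship ...1.2
After op 2 (insert('l')): buffer="qnvslgsl" (len 8), cursors c1@5 c2@8, authorship ...11.22
After op 3 (delete): buffer="qnvsgs" (len 6), cursors c1@4 c2@6, authorship ...1.2
After op 4 (move_right): buffer="qnvsgs" (len 6), cursors c1@5 c2@6, authorship ...1.2
After op 5 (move_left): buffer="qnvsgs" (len 6), cursors c1@4 c2@5, authorship ...1.2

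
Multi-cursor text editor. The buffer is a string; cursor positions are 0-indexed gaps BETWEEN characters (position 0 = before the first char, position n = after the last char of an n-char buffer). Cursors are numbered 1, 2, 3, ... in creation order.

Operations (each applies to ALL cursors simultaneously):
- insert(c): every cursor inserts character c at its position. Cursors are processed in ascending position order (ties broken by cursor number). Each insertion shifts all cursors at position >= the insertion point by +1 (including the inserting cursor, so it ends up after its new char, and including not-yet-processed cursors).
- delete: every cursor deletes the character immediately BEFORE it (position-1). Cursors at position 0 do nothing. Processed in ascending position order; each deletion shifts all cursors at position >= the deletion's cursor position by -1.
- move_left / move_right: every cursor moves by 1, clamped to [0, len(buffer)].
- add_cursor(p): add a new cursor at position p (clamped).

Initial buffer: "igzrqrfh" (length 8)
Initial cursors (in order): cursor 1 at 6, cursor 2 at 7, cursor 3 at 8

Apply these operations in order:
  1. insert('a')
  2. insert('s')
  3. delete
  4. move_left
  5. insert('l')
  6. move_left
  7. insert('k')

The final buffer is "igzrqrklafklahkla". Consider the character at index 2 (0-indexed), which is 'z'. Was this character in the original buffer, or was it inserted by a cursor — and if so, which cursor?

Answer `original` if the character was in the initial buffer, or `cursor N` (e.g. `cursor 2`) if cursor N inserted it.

After op 1 (insert('a')): buffer="igzrqrafaha" (len 11), cursors c1@7 c2@9 c3@11, authorship ......1.2.3
After op 2 (insert('s')): buffer="igzrqrasfashas" (len 14), cursors c1@8 c2@11 c3@14, authorship ......11.22.33
After op 3 (delete): buffer="igzrqrafaha" (len 11), cursors c1@7 c2@9 c3@11, authorship ......1.2.3
After op 4 (move_left): buffer="igzrqrafaha" (len 11), cursors c1@6 c2@8 c3@10, authorship ......1.2.3
After op 5 (insert('l')): buffer="igzrqrlaflahla" (len 14), cursors c1@7 c2@10 c3@13, authorship ......11.22.33
After op 6 (move_left): buffer="igzrqrlaflahla" (len 14), cursors c1@6 c2@9 c3@12, authorship ......11.22.33
After op 7 (insert('k')): buffer="igzrqrklafklahkla" (len 17), cursors c1@7 c2@11 c3@15, authorship ......111.222.333
Authorship (.=original, N=cursor N): . . . . . . 1 1 1 . 2 2 2 . 3 3 3
Index 2: author = original

Answer: original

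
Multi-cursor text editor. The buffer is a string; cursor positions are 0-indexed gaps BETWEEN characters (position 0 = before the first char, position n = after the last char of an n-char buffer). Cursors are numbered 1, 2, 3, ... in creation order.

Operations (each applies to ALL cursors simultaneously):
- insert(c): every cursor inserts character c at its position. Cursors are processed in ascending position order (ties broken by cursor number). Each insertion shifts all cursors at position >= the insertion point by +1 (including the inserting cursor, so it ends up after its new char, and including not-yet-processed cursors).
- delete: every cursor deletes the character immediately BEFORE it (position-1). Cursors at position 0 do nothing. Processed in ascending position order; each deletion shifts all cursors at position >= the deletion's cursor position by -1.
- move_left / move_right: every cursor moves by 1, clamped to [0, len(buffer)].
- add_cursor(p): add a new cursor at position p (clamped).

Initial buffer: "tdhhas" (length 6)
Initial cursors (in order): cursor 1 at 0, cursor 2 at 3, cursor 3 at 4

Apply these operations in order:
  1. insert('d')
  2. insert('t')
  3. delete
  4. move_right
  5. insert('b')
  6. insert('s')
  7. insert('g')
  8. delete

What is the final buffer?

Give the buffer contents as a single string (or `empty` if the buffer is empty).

After op 1 (insert('d')): buffer="dtdhdhdas" (len 9), cursors c1@1 c2@5 c3@7, authorship 1...2.3..
After op 2 (insert('t')): buffer="dttdhdthdtas" (len 12), cursors c1@2 c2@7 c3@10, authorship 11...22.33..
After op 3 (delete): buffer="dtdhdhdas" (len 9), cursors c1@1 c2@5 c3@7, authorship 1...2.3..
After op 4 (move_right): buffer="dtdhdhdas" (len 9), cursors c1@2 c2@6 c3@8, authorship 1...2.3..
After op 5 (insert('b')): buffer="dtbdhdhbdabs" (len 12), cursors c1@3 c2@8 c3@11, authorship 1.1..2.23.3.
After op 6 (insert('s')): buffer="dtbsdhdhbsdabss" (len 15), cursors c1@4 c2@10 c3@14, authorship 1.11..2.223.33.
After op 7 (insert('g')): buffer="dtbsgdhdhbsgdabsgs" (len 18), cursors c1@5 c2@12 c3@17, authorship 1.111..2.2223.333.
After op 8 (delete): buffer="dtbsdhdhbsdabss" (len 15), cursors c1@4 c2@10 c3@14, authorship 1.11..2.223.33.

Answer: dtbsdhdhbsdabss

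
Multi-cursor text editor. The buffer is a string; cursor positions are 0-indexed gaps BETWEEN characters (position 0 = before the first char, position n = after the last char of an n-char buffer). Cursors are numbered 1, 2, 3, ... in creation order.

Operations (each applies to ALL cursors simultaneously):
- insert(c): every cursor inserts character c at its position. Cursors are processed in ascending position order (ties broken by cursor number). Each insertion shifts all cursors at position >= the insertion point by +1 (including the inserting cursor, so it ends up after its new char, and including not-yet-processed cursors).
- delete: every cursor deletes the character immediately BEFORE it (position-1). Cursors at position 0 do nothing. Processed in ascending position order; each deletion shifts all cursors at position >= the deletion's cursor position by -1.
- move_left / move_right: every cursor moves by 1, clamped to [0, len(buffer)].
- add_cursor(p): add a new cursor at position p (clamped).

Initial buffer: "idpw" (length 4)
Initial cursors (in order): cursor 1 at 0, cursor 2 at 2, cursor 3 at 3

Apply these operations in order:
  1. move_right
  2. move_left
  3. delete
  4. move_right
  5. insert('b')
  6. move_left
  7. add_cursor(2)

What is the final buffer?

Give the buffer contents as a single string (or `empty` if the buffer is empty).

After op 1 (move_right): buffer="idpw" (len 4), cursors c1@1 c2@3 c3@4, authorship ....
After op 2 (move_left): buffer="idpw" (len 4), cursors c1@0 c2@2 c3@3, authorship ....
After op 3 (delete): buffer="iw" (len 2), cursors c1@0 c2@1 c3@1, authorship ..
After op 4 (move_right): buffer="iw" (len 2), cursors c1@1 c2@2 c3@2, authorship ..
After op 5 (insert('b')): buffer="ibwbb" (len 5), cursors c1@2 c2@5 c3@5, authorship .1.23
After op 6 (move_left): buffer="ibwbb" (len 5), cursors c1@1 c2@4 c3@4, authorship .1.23
After op 7 (add_cursor(2)): buffer="ibwbb" (len 5), cursors c1@1 c4@2 c2@4 c3@4, authorship .1.23

Answer: ibwbb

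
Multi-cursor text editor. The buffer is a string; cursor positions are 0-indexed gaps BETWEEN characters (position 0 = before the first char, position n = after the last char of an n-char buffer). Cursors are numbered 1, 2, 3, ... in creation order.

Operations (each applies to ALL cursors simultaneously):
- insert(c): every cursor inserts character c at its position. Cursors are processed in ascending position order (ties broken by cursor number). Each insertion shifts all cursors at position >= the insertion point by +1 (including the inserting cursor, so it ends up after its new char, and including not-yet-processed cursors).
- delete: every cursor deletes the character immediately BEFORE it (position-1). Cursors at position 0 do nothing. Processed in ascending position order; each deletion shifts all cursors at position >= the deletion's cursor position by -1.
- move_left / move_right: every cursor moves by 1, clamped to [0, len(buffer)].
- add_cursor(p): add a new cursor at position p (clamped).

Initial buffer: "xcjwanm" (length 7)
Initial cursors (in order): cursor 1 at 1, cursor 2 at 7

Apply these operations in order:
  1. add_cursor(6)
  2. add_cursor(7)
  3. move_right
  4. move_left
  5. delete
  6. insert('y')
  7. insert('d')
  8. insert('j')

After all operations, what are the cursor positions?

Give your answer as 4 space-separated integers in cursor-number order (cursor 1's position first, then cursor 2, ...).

Answer: 3 14 14 14

Derivation:
After op 1 (add_cursor(6)): buffer="xcjwanm" (len 7), cursors c1@1 c3@6 c2@7, authorship .......
After op 2 (add_cursor(7)): buffer="xcjwanm" (len 7), cursors c1@1 c3@6 c2@7 c4@7, authorship .......
After op 3 (move_right): buffer="xcjwanm" (len 7), cursors c1@2 c2@7 c3@7 c4@7, authorship .......
After op 4 (move_left): buffer="xcjwanm" (len 7), cursors c1@1 c2@6 c3@6 c4@6, authorship .......
After op 5 (delete): buffer="cjm" (len 3), cursors c1@0 c2@2 c3@2 c4@2, authorship ...
After op 6 (insert('y')): buffer="ycjyyym" (len 7), cursors c1@1 c2@6 c3@6 c4@6, authorship 1..234.
After op 7 (insert('d')): buffer="ydcjyyydddm" (len 11), cursors c1@2 c2@10 c3@10 c4@10, authorship 11..234234.
After op 8 (insert('j')): buffer="ydjcjyyydddjjjm" (len 15), cursors c1@3 c2@14 c3@14 c4@14, authorship 111..234234234.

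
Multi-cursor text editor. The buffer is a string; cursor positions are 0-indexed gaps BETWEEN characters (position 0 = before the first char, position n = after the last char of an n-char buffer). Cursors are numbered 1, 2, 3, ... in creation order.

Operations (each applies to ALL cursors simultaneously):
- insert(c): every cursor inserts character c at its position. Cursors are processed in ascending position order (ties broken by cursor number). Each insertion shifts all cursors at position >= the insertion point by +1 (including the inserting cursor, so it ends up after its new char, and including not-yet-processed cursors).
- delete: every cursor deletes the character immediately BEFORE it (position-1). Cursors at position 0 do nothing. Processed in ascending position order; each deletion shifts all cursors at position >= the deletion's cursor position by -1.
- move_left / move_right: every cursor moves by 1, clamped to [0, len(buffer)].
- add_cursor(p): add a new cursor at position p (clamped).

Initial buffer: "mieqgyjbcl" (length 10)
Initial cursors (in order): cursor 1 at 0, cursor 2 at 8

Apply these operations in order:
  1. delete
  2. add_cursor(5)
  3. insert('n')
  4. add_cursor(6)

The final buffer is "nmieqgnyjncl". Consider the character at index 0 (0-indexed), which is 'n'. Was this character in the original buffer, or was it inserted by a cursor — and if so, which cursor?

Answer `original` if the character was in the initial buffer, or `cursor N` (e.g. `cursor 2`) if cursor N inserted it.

After op 1 (delete): buffer="mieqgyjcl" (len 9), cursors c1@0 c2@7, authorship .........
After op 2 (add_cursor(5)): buffer="mieqgyjcl" (len 9), cursors c1@0 c3@5 c2@7, authorship .........
After op 3 (insert('n')): buffer="nmieqgnyjncl" (len 12), cursors c1@1 c3@7 c2@10, authorship 1.....3..2..
After op 4 (add_cursor(6)): buffer="nmieqgnyjncl" (len 12), cursors c1@1 c4@6 c3@7 c2@10, authorship 1.....3..2..
Authorship (.=original, N=cursor N): 1 . . . . . 3 . . 2 . .
Index 0: author = 1

Answer: cursor 1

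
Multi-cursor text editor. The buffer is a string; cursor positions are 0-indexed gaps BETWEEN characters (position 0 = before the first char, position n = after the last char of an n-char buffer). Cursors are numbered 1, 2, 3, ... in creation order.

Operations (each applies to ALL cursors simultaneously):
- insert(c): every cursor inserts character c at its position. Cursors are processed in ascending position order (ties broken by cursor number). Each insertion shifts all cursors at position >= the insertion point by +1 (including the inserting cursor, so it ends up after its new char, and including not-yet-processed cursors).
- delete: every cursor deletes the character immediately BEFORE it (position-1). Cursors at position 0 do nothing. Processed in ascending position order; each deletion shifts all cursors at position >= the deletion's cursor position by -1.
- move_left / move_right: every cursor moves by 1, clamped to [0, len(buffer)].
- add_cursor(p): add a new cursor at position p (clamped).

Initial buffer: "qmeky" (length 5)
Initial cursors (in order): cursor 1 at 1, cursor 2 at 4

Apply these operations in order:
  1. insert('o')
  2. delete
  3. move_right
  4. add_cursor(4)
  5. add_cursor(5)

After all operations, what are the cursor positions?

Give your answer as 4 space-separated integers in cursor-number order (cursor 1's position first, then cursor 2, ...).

After op 1 (insert('o')): buffer="qomekoy" (len 7), cursors c1@2 c2@6, authorship .1...2.
After op 2 (delete): buffer="qmeky" (len 5), cursors c1@1 c2@4, authorship .....
After op 3 (move_right): buffer="qmeky" (len 5), cursors c1@2 c2@5, authorship .....
After op 4 (add_cursor(4)): buffer="qmeky" (len 5), cursors c1@2 c3@4 c2@5, authorship .....
After op 5 (add_cursor(5)): buffer="qmeky" (len 5), cursors c1@2 c3@4 c2@5 c4@5, authorship .....

Answer: 2 5 4 5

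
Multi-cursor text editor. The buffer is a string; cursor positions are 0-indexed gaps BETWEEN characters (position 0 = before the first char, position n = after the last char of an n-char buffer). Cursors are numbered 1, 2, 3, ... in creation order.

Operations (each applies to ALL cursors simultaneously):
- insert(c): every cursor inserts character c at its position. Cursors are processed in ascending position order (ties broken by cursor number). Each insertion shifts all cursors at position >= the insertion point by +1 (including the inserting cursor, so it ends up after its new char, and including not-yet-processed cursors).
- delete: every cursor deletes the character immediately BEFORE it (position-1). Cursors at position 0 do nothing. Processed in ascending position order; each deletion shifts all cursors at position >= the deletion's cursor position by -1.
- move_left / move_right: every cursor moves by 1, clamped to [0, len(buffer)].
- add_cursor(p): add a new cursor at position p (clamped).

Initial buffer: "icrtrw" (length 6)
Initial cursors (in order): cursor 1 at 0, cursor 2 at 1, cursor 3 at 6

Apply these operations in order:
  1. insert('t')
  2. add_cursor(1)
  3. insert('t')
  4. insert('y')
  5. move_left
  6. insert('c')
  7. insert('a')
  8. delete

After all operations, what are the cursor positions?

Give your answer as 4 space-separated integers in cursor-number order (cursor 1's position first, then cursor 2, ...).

Answer: 6 11 20 6

Derivation:
After op 1 (insert('t')): buffer="titcrtrwt" (len 9), cursors c1@1 c2@3 c3@9, authorship 1.2.....3
After op 2 (add_cursor(1)): buffer="titcrtrwt" (len 9), cursors c1@1 c4@1 c2@3 c3@9, authorship 1.2.....3
After op 3 (insert('t')): buffer="tttittcrtrwtt" (len 13), cursors c1@3 c4@3 c2@6 c3@13, authorship 114.22.....33
After op 4 (insert('y')): buffer="tttyyittycrtrwtty" (len 17), cursors c1@5 c4@5 c2@9 c3@17, authorship 11414.222.....333
After op 5 (move_left): buffer="tttyyittycrtrwtty" (len 17), cursors c1@4 c4@4 c2@8 c3@16, authorship 11414.222.....333
After op 6 (insert('c')): buffer="tttyccyittcycrtrwttcy" (len 21), cursors c1@6 c4@6 c2@11 c3@20, authorship 1141144.2222.....3333
After op 7 (insert('a')): buffer="tttyccaayittcaycrtrwttcay" (len 25), cursors c1@8 c4@8 c2@14 c3@24, authorship 114114144.22222.....33333
After op 8 (delete): buffer="tttyccyittcycrtrwttcy" (len 21), cursors c1@6 c4@6 c2@11 c3@20, authorship 1141144.2222.....3333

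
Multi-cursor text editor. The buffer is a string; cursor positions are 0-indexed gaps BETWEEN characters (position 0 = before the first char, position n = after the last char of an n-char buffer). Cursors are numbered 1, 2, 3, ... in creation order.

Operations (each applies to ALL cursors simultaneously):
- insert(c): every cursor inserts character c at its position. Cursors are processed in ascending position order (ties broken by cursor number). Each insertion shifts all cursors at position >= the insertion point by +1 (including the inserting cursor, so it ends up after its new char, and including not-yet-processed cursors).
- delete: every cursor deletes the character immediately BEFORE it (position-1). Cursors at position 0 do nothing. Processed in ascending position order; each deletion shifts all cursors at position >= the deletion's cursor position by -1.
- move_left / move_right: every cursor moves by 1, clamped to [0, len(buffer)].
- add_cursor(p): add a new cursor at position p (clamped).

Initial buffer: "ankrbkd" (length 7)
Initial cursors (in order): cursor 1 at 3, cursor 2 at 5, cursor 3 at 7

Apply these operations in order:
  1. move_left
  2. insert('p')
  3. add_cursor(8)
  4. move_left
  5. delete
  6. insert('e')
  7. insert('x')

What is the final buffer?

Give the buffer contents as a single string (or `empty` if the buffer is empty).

After op 1 (move_left): buffer="ankrbkd" (len 7), cursors c1@2 c2@4 c3@6, authorship .......
After op 2 (insert('p')): buffer="anpkrpbkpd" (len 10), cursors c1@3 c2@6 c3@9, authorship ..1..2..3.
After op 3 (add_cursor(8)): buffer="anpkrpbkpd" (len 10), cursors c1@3 c2@6 c4@8 c3@9, authorship ..1..2..3.
After op 4 (move_left): buffer="anpkrpbkpd" (len 10), cursors c1@2 c2@5 c4@7 c3@8, authorship ..1..2..3.
After op 5 (delete): buffer="apkppd" (len 6), cursors c1@1 c2@3 c3@4 c4@4, authorship .1.23.
After op 6 (insert('e')): buffer="aepkepeepd" (len 10), cursors c1@2 c2@5 c3@8 c4@8, authorship .11.22343.
After op 7 (insert('x')): buffer="aexpkexpeexxpd" (len 14), cursors c1@3 c2@7 c3@12 c4@12, authorship .111.22234343.

Answer: aexpkexpeexxpd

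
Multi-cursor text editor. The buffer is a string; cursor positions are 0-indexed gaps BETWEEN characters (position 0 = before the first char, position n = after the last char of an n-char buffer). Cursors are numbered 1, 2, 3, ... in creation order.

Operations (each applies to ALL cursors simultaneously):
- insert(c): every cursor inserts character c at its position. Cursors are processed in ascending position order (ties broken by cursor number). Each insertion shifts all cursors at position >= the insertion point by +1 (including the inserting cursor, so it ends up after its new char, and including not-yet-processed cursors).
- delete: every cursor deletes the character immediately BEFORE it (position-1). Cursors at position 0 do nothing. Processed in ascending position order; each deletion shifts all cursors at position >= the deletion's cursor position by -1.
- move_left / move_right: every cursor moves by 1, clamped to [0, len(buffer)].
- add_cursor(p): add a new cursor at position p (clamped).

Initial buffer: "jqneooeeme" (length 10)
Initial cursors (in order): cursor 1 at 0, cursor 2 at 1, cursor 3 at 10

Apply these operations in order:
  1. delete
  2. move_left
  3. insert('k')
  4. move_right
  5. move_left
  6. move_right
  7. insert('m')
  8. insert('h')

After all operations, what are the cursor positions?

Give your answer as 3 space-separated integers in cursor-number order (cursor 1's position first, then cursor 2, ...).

Answer: 7 7 17

Derivation:
After op 1 (delete): buffer="qneooeem" (len 8), cursors c1@0 c2@0 c3@8, authorship ........
After op 2 (move_left): buffer="qneooeem" (len 8), cursors c1@0 c2@0 c3@7, authorship ........
After op 3 (insert('k')): buffer="kkqneooeekm" (len 11), cursors c1@2 c2@2 c3@10, authorship 12.......3.
After op 4 (move_right): buffer="kkqneooeekm" (len 11), cursors c1@3 c2@3 c3@11, authorship 12.......3.
After op 5 (move_left): buffer="kkqneooeekm" (len 11), cursors c1@2 c2@2 c3@10, authorship 12.......3.
After op 6 (move_right): buffer="kkqneooeekm" (len 11), cursors c1@3 c2@3 c3@11, authorship 12.......3.
After op 7 (insert('m')): buffer="kkqmmneooeekmm" (len 14), cursors c1@5 c2@5 c3@14, authorship 12.12......3.3
After op 8 (insert('h')): buffer="kkqmmhhneooeekmmh" (len 17), cursors c1@7 c2@7 c3@17, authorship 12.1212......3.33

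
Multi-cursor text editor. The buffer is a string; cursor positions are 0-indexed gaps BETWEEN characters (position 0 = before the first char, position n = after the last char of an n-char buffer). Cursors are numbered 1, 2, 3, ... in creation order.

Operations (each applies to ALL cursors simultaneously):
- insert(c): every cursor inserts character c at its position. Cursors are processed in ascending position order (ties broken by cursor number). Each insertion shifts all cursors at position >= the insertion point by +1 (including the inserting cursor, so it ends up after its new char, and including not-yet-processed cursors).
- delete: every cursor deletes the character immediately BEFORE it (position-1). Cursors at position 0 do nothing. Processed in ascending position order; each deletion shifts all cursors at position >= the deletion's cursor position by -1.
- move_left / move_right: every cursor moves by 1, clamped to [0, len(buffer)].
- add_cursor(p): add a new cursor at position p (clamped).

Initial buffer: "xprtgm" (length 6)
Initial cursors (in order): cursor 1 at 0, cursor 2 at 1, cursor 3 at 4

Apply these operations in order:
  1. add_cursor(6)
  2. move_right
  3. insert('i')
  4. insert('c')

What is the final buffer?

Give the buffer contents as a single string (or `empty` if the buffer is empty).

Answer: xicpicrtgicmic

Derivation:
After op 1 (add_cursor(6)): buffer="xprtgm" (len 6), cursors c1@0 c2@1 c3@4 c4@6, authorship ......
After op 2 (move_right): buffer="xprtgm" (len 6), cursors c1@1 c2@2 c3@5 c4@6, authorship ......
After op 3 (insert('i')): buffer="xipirtgimi" (len 10), cursors c1@2 c2@4 c3@8 c4@10, authorship .1.2...3.4
After op 4 (insert('c')): buffer="xicpicrtgicmic" (len 14), cursors c1@3 c2@6 c3@11 c4@14, authorship .11.22...33.44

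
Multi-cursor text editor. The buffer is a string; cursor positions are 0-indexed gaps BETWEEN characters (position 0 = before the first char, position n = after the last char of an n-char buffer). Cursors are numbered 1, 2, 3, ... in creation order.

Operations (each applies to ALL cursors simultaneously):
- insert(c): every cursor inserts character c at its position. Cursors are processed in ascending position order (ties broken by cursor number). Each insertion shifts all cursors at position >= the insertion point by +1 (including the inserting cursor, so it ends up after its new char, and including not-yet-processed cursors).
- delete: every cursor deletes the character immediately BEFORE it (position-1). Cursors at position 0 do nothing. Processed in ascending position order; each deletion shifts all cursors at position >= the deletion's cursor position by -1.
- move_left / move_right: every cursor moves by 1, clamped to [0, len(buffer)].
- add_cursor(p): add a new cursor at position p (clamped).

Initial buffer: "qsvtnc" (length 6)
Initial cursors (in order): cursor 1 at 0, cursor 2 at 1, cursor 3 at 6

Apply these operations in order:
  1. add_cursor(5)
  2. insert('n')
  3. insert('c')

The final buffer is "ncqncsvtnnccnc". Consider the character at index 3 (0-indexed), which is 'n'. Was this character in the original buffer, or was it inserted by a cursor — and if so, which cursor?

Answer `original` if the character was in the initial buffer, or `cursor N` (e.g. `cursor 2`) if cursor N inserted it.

Answer: cursor 2

Derivation:
After op 1 (add_cursor(5)): buffer="qsvtnc" (len 6), cursors c1@0 c2@1 c4@5 c3@6, authorship ......
After op 2 (insert('n')): buffer="nqnsvtnncn" (len 10), cursors c1@1 c2@3 c4@8 c3@10, authorship 1.2....4.3
After op 3 (insert('c')): buffer="ncqncsvtnnccnc" (len 14), cursors c1@2 c2@5 c4@11 c3@14, authorship 11.22....44.33
Authorship (.=original, N=cursor N): 1 1 . 2 2 . . . . 4 4 . 3 3
Index 3: author = 2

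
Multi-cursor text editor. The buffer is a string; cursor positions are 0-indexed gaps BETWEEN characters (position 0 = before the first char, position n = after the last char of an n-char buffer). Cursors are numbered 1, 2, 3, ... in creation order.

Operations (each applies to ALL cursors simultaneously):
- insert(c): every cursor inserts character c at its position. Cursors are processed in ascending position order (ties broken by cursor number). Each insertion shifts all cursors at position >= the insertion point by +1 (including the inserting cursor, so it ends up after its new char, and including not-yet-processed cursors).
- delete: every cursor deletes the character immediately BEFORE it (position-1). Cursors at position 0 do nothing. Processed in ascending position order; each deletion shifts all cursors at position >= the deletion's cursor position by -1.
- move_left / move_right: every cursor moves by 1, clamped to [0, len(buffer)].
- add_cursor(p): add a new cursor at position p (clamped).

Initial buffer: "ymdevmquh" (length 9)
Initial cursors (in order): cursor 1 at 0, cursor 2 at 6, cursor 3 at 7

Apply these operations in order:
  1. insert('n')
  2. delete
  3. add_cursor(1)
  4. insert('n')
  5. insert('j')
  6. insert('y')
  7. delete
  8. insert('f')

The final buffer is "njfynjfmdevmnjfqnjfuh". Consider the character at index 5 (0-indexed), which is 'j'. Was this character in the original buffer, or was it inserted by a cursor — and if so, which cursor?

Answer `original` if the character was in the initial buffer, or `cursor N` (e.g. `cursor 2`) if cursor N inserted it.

After op 1 (insert('n')): buffer="nymdevmnqnuh" (len 12), cursors c1@1 c2@8 c3@10, authorship 1......2.3..
After op 2 (delete): buffer="ymdevmquh" (len 9), cursors c1@0 c2@6 c3@7, authorship .........
After op 3 (add_cursor(1)): buffer="ymdevmquh" (len 9), cursors c1@0 c4@1 c2@6 c3@7, authorship .........
After op 4 (insert('n')): buffer="nynmdevmnqnuh" (len 13), cursors c1@1 c4@3 c2@9 c3@11, authorship 1.4.....2.3..
After op 5 (insert('j')): buffer="njynjmdevmnjqnjuh" (len 17), cursors c1@2 c4@5 c2@12 c3@15, authorship 11.44.....22.33..
After op 6 (insert('y')): buffer="njyynjymdevmnjyqnjyuh" (len 21), cursors c1@3 c4@7 c2@15 c3@19, authorship 111.444.....222.333..
After op 7 (delete): buffer="njynjmdevmnjqnjuh" (len 17), cursors c1@2 c4@5 c2@12 c3@15, authorship 11.44.....22.33..
After op 8 (insert('f')): buffer="njfynjfmdevmnjfqnjfuh" (len 21), cursors c1@3 c4@7 c2@15 c3@19, authorship 111.444.....222.333..
Authorship (.=original, N=cursor N): 1 1 1 . 4 4 4 . . . . . 2 2 2 . 3 3 3 . .
Index 5: author = 4

Answer: cursor 4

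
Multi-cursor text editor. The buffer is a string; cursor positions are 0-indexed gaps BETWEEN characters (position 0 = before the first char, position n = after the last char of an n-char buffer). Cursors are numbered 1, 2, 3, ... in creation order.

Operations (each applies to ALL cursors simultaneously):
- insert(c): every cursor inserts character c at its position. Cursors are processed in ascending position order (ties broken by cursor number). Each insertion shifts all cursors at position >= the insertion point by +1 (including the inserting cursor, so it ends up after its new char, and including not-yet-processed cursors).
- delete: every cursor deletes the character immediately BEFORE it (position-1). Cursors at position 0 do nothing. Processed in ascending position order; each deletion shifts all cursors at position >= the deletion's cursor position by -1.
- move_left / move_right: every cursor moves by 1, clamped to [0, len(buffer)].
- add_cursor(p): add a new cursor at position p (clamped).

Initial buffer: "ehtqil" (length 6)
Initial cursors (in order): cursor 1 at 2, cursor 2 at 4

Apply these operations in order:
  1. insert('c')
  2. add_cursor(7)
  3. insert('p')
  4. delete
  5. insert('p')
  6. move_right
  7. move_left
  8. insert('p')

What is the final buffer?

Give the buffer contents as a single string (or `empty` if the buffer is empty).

After op 1 (insert('c')): buffer="ehctqcil" (len 8), cursors c1@3 c2@6, authorship ..1..2..
After op 2 (add_cursor(7)): buffer="ehctqcil" (len 8), cursors c1@3 c2@6 c3@7, authorship ..1..2..
After op 3 (insert('p')): buffer="ehcptqcpipl" (len 11), cursors c1@4 c2@8 c3@10, authorship ..11..22.3.
After op 4 (delete): buffer="ehctqcil" (len 8), cursors c1@3 c2@6 c3@7, authorship ..1..2..
After op 5 (insert('p')): buffer="ehcptqcpipl" (len 11), cursors c1@4 c2@8 c3@10, authorship ..11..22.3.
After op 6 (move_right): buffer="ehcptqcpipl" (len 11), cursors c1@5 c2@9 c3@11, authorship ..11..22.3.
After op 7 (move_left): buffer="ehcptqcpipl" (len 11), cursors c1@4 c2@8 c3@10, authorship ..11..22.3.
After op 8 (insert('p')): buffer="ehcpptqcppippl" (len 14), cursors c1@5 c2@10 c3@13, authorship ..111..222.33.

Answer: ehcpptqcppippl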